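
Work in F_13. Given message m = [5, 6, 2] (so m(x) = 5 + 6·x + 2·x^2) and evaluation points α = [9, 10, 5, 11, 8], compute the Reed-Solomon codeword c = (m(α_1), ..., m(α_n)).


c = [0, 5, 7, 1, 12]

Message polynomial: m(x) = 5 + 6·x + 2·x^2 (mod 13).
For each evaluation point α_i, compute m(α_i) mod 13:
  α_1 = 9: Horner steps 2 → 11 → 0, so m(9) = 0.
  α_2 = 10: Horner steps 2 → 0 → 5, so m(10) = 5.
  α_3 = 5: Horner steps 2 → 3 → 7, so m(5) = 7.
  α_4 = 11: Horner steps 2 → 2 → 1, so m(11) = 1.
  α_5 = 8: Horner steps 2 → 9 → 12, so m(8) = 12.
Codeword c = [0, 5, 7, 1, 12] ∈ F_13^5.


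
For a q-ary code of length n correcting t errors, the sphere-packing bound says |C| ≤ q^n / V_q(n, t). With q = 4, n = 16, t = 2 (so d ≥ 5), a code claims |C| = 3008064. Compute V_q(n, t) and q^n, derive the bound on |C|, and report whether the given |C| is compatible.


V_q(n, t) = 1129, q^n = 4294967296, Hamming bound = 3804222, |C| = 3008064 ≤ bound (satisfied).

Step 1: Compute V_q(n, t) = Σ_{j=0}^2 C(n, j) (q−1)^j.
  j = 0: C(16,0)·(3)^0 = 1·1 = 1.
  j = 1: C(16,1)·(3)^1 = 16·3 = 48.
  j = 2: C(16,2)·(3)^2 = 120·9 = 1080.
  V_q(n, t) = 1 + 48 + 1080 = 1129.
Step 2: q^n = 4^16 = 4294967296.
Step 3: Hamming bound ⌊q^n / V_q(n,t)⌋ = ⌊4294967296/1129⌋ = 3804222.
Step 4: Compare |C| = 3008064 to 3804222: satisfied.
The claimed |C| lies below the Hamming bound.


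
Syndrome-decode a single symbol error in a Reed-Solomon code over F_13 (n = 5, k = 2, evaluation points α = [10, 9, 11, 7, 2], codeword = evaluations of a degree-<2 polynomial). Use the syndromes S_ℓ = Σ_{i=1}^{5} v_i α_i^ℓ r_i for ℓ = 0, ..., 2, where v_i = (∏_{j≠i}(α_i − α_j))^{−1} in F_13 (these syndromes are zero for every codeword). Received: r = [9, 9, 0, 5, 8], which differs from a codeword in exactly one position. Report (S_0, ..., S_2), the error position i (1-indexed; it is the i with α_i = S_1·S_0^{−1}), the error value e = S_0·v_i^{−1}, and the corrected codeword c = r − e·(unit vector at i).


S = (12, 3, 4), error at position 1, error magnitude e = 11, c = [11, 9, 0, 5, 8].

Step 1: column multipliers v_i = (∏_{j≠i}(α_i − α_j))^{−1} mod 13.
  i = 1 (α = 10): (10−9)(10−11)(10−7)(10−2) = 1·(−1)·3·8 = −24 ≡ 2, so v_1 = 2^{−1} = 7 (mod 13).
  i = 2 (α = 9): (9−10)(9−11)(9−7)(9−2) = (−1)·(−2)·2·7 = 28 ≡ 2, so v_2 = 2^{−1} = 7 (mod 13).
  i = 3 (α = 11): (11−10)(11−9)(11−7)(11−2) = 1·2·4·9 = 72 ≡ 7, so v_3 = 7^{−1} = 2 (mod 13).
  i = 4 (α = 7): (7−10)(7−9)(7−11)(7−2) = (−3)·(−2)·(−4)·5 = −120 ≡ 10, so v_4 = 10^{−1} = 4 (mod 13).
  i = 5 (α = 2): (2−10)(2−9)(2−11)(2−7) = (−8)·(−7)·(−9)·(−5) = 2520 ≡ 11, so v_5 = 11^{−1} = 6 (mod 13).
  v = [7, 7, 2, 4, 6].
Step 2: syndromes of r = [9, 9, 0, 5, 8] (all sums mod 13).
  S_0 = Σ v_i r_i = 7·9 + 7·9 + 2·0 + 4·5 + 6·8 = 194 ≡ 12.
  S_1 = Σ v_i α_i r_i = 7·10·9 + 7·9·9 + 2·11·0 + 4·7·5 + 6·2·8 = 1433 ≡ 3.
  α_i^2 mod 13 = [9, 3, 4, 10, 4].
  S_2 = Σ v_i α_i^2 r_i = 7·9·9 + 7·3·9 + 2·4·0 + 4·10·5 + 6·4·8 = 1148 ≡ 4.
  S = (12, 3, 4) ≠ 0, so r is not a codeword (an error is present).
Step 3: locate the error. For a single error e at position i, S_ℓ = v_i·e·α_i^ℓ, so α_err = S_1/S_0.
  S_0^{−1} = 12^{−1} = 12 (mod 13), so α_err = 3·12 = 36 ≡ 10 = α_1. Error position i = 1.
  Consistency check: S_2/S_1 = 4·9 = 36 ≡ 10 = α_err ✓ (single-error assumption holds).
Step 4: error magnitude e = S_0/v_1 = S_0·∏_{j≠1}(α_1 − α_j) = 12·2 = 24 ≡ 11 (mod 13).
Step 5: correct position 1: c_1 = r_1 − e = 9 − 11 ≡ 11 (mod 13). Hence c = [11, 9, 0, 5, 8].
  Check: interpolating c through the α_i gives m(x) = 4 + 2·x (degree < 2) with m(α_i) = c_i for every i, so c is indeed a codeword.


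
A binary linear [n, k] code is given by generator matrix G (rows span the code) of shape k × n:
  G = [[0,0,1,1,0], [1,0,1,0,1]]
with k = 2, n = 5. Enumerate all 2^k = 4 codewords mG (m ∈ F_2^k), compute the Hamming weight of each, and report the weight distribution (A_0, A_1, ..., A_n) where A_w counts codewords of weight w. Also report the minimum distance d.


Weight distribution: A_0 = 1, A_2 = 1, A_3 = 2. Minimum distance d = 2.

Enumerate all 2^2 = 4 messages m ∈ F_2^2.
For each, compute codeword c = mG in F_2^5, then tally its weight.
  m = 00 → c = 00000, weight = 0.
  m = 10 → c = 00110, weight = 2.
  m = 01 → c = 10101, weight = 3.
  m = 11 → c = 10011, weight = 3.
Tally weights:
  weight 0: 1 codewords.
  weight 2: 1 codewords.
  weight 3: 2 codewords.
Minimum distance d = smallest w > 0 with A_w > 0 = 2.
Sanity: Σ A_w = 4 = 2^2 = 4 ✓.


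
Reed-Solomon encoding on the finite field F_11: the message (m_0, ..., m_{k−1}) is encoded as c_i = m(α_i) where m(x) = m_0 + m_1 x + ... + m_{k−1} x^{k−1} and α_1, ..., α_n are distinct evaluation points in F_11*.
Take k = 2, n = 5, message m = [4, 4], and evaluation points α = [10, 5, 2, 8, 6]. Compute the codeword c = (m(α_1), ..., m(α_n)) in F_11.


c = [0, 2, 1, 3, 6]

Message polynomial: m(x) = 4 + 4·x (mod 11).
For each evaluation point α_i, compute m(α_i) mod 11:
  α_1 = 10: Horner steps 4 → 0, so m(10) = 0.
  α_2 = 5: Horner steps 4 → 2, so m(5) = 2.
  α_3 = 2: Horner steps 4 → 1, so m(2) = 1.
  α_4 = 8: Horner steps 4 → 3, so m(8) = 3.
  α_5 = 6: Horner steps 4 → 6, so m(6) = 6.
Codeword c = [0, 2, 1, 3, 6] ∈ F_11^5.


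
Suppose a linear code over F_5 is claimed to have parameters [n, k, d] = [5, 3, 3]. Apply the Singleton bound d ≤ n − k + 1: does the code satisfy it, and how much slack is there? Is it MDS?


Singleton RHS = n − k + 1 = 3, slack = 0, bound satisfied, MDS.

Singleton bound: d ≤ n − k + 1.
Here n = 5, k = 3, so n − k + 1 = 3.
Given d = 3, check d ≤ 3: YES.
Slack = (n − k + 1) − d = 0.
The code is MDS (slack = 0).
Description: the claimed parameters are [5, 3, 3]_5; such a code would be MDS (meets Singleton bound).


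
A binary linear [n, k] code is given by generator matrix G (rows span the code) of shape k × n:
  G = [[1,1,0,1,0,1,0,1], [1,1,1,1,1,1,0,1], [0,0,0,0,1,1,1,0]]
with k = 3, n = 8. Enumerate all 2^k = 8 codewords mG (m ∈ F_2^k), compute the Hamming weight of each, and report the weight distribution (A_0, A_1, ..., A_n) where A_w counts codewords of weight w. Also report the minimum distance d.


Weight distribution: A_0 = 1, A_2 = 1, A_3 = 2, A_5 = 1, A_6 = 2, A_7 = 1. Minimum distance d = 2.

Enumerate all 2^3 = 8 messages m ∈ F_2^3.
For each, compute codeword c = mG in F_2^8, then tally its weight.
  m = 000 → c = 00000000, weight = 0.
  m = 100 → c = 11010101, weight = 5.
  m = 010 → c = 11111101, weight = 7.
  m = 110 → c = 00101000, weight = 2.
  m = 001 → c = 00001110, weight = 3.
  m = 101 → c = 11011011, weight = 6.
  m = 011 → c = 11110011, weight = 6.
  m = 111 → c = 00100110, weight = 3.
Tally weights:
  weight 0: 1 codewords.
  weight 2: 1 codewords.
  weight 3: 2 codewords.
  weight 5: 1 codewords.
  weight 6: 2 codewords.
  weight 7: 1 codewords.
Minimum distance d = smallest w > 0 with A_w > 0 = 2.
Sanity: Σ A_w = 8 = 2^3 = 8 ✓.


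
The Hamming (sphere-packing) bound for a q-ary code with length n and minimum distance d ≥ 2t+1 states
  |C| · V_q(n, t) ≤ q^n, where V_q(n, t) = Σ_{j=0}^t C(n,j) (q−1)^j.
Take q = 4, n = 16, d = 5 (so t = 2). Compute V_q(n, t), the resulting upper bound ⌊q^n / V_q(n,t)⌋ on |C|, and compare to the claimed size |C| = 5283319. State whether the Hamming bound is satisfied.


V_q(n, t) = 1129, q^n = 4294967296, Hamming bound = 3804222, |C| = 5283319 > bound (violated).

Step 1: Compute V_q(n, t) = Σ_{j=0}^2 C(n, j) (q−1)^j.
  j = 0: C(16,0)·(3)^0 = 1·1 = 1.
  j = 1: C(16,1)·(3)^1 = 16·3 = 48.
  j = 2: C(16,2)·(3)^2 = 120·9 = 1080.
  V_q(n, t) = 1 + 48 + 1080 = 1129.
Step 2: q^n = 4^16 = 4294967296.
Step 3: Hamming bound ⌊q^n / V_q(n,t)⌋ = ⌊4294967296/1129⌋ = 3804222.
Step 4: Compare |C| = 5283319 to 3804222: violated.
The claimed |C| lies above the Hamming bound, so no 4-ary code of length 16 with d ≥ 5 can have 5283319 codewords.


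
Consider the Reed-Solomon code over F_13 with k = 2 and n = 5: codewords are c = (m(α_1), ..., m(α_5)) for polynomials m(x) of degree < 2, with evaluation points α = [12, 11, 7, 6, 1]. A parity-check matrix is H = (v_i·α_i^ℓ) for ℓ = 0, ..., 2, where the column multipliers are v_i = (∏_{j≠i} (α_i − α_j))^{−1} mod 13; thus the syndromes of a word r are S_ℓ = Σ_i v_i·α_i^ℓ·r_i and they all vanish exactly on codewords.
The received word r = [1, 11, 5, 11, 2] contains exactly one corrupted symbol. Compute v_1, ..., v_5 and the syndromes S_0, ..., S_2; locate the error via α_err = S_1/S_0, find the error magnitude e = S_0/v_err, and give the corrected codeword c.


S = (7, 12, 2), error at position 2, error magnitude e = 4, c = [1, 7, 5, 11, 2].

Step 1: column multipliers v_i = (∏_{j≠i}(α_i − α_j))^{−1} mod 13.
  i = 1 (α = 12): (12−11)(12−7)(12−6)(12−1) = 1·5·6·11 = 330 ≡ 5, so v_1 = 5^{−1} = 8 (mod 13).
  i = 2 (α = 11): (11−12)(11−7)(11−6)(11−1) = (−1)·4·5·10 = −200 ≡ 8, so v_2 = 8^{−1} = 5 (mod 13).
  i = 3 (α = 7): (7−12)(7−11)(7−6)(7−1) = (−5)·(−4)·1·6 = 120 ≡ 3, so v_3 = 3^{−1} = 9 (mod 13).
  i = 4 (α = 6): (6−12)(6−11)(6−7)(6−1) = (−6)·(−5)·(−1)·5 = −150 ≡ 6, so v_4 = 6^{−1} = 11 (mod 13).
  i = 5 (α = 1): (1−12)(1−11)(1−7)(1−6) = (−11)·(−10)·(−6)·(−5) = 3300 ≡ 11, so v_5 = 11^{−1} = 6 (mod 13).
  v = [8, 5, 9, 11, 6].
Step 2: syndromes of r = [1, 11, 5, 11, 2] (all sums mod 13).
  S_0 = Σ v_i r_i = 8·1 + 5·11 + 9·5 + 11·11 + 6·2 = 241 ≡ 7.
  S_1 = Σ v_i α_i r_i = 8·12·1 + 5·11·11 + 9·7·5 + 11·6·11 + 6·1·2 = 1754 ≡ 12.
  α_i^2 mod 13 = [1, 4, 10, 10, 1].
  S_2 = Σ v_i α_i^2 r_i = 8·1·1 + 5·4·11 + 9·10·5 + 11·10·11 + 6·1·2 = 1900 ≡ 2.
  S = (7, 12, 2) ≠ 0, so r is not a codeword (an error is present).
Step 3: locate the error. For a single error e at position i, S_ℓ = v_i·e·α_i^ℓ, so α_err = S_1/S_0.
  S_0^{−1} = 7^{−1} = 2 (mod 13), so α_err = 12·2 = 24 ≡ 11 = α_2. Error position i = 2.
  Consistency check: S_2/S_1 = 2·12 = 24 ≡ 11 = α_err ✓ (single-error assumption holds).
Step 4: error magnitude e = S_0/v_2 = S_0·∏_{j≠2}(α_2 − α_j) = 7·8 = 56 ≡ 4 (mod 13).
Step 5: correct position 2: c_2 = r_2 − e = 11 − 4 ≡ 7 (mod 13). Hence c = [1, 7, 5, 11, 2].
  Check: interpolating c through the α_i gives m(x) = 8 + 7·x (degree < 2) with m(α_i) = c_i for every i, so c is indeed a codeword.


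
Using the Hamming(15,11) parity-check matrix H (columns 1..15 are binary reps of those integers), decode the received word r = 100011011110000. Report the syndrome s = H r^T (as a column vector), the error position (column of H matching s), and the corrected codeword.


s = (0, 0, 1, 0)^T, error position = 2, corrected codeword c = 110011011110000

Compute s = H r^T mod 2 one row at a time:
  s_1 = 1 + 1 + 1 + 1 + 0 + 0 + 0 + 0 = 4 ≡ 0 (mod 2).
  s_2 = 0 + 1 + 1 + 0 + 0 + 0 + 0 + 0 = 2 ≡ 0 (mod 2).
  s_3 = 0 + 0 + 1 + 0 + 1 + 1 + 0 + 0 = 3 ≡ 1 (mod 2).
  s_4 = 1 + 0 + 1 + 0 + 1 + 1 + 0 + 0 = 4 ≡ 0 (mod 2).
s = (0, 0, 1, 0)^T — this equals column 2 of H (binary 0010), so error is at position 2.
Correct: flip bit 2 of r = 100011011110000 to get c = 110011011110000.


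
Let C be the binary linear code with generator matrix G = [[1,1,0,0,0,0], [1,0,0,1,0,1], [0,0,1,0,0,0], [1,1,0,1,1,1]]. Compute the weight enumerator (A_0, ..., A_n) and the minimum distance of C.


Weight distribution: A_0 = 1, A_1 = 1, A_2 = 3, A_3 = 6, A_4 = 3, A_5 = 1, A_6 = 1. Minimum distance d = 1.

Enumerate all 2^4 = 16 messages m ∈ F_2^4.
For each, compute codeword c = mG in F_2^6, then tally its weight.
  m = 0000 → c = 000000, weight = 0.
  m = 1000 → c = 110000, weight = 2.
  m = 0100 → c = 100101, weight = 3.
  m = 1100 → c = 010101, weight = 3.
  m = 0010 → c = 001000, weight = 1.
  m = 1010 → c = 111000, weight = 3.
  m = 0110 → c = 101101, weight = 4.
  m = 1110 → c = 011101, weight = 4.
  m = 0001 → c = 110111, weight = 5.
  m = 1001 → c = 000111, weight = 3.
  m = 0101 → c = 010010, weight = 2.
  m = 1101 → c = 100010, weight = 2.
  m = 0011 → c = 111111, weight = 6.
  m = 1011 → c = 001111, weight = 4.
  m = 0111 → c = 011010, weight = 3.
  m = 1111 → c = 101010, weight = 3.
Tally weights:
  weight 0: 1 codewords.
  weight 1: 1 codewords.
  weight 2: 3 codewords.
  weight 3: 6 codewords.
  weight 4: 3 codewords.
  weight 5: 1 codewords.
  weight 6: 1 codewords.
Minimum distance d = smallest w > 0 with A_w > 0 = 1.
Sanity: Σ A_w = 16 = 2^4 = 16 ✓.


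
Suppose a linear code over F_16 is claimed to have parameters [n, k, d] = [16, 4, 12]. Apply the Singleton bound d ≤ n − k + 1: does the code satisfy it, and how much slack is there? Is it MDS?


Singleton RHS = n − k + 1 = 13, slack = 1, bound satisfied, not MDS.

Singleton bound: d ≤ n − k + 1.
Here n = 16, k = 4, so n − k + 1 = 13.
Given d = 12, check d ≤ 13: YES.
Slack = (n − k + 1) − d = 1.
The code is NOT MDS (slack = 1 > 0).
Description: the claimed parameters are [16, 4, 12]_16; such a code would be non-MDS.


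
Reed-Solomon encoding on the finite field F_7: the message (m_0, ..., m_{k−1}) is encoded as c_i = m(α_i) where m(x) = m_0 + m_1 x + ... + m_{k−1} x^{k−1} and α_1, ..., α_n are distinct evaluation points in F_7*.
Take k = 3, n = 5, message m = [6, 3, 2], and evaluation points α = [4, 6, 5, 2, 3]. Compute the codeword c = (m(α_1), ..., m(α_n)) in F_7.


c = [1, 5, 1, 6, 5]

Message polynomial: m(x) = 6 + 3·x + 2·x^2 (mod 7).
For each evaluation point α_i, compute m(α_i) mod 7:
  α_1 = 4: Horner steps 2 → 4 → 1, so m(4) = 1.
  α_2 = 6: Horner steps 2 → 1 → 5, so m(6) = 5.
  α_3 = 5: Horner steps 2 → 6 → 1, so m(5) = 1.
  α_4 = 2: Horner steps 2 → 0 → 6, so m(2) = 6.
  α_5 = 3: Horner steps 2 → 2 → 5, so m(3) = 5.
Codeword c = [1, 5, 1, 6, 5] ∈ F_7^5.


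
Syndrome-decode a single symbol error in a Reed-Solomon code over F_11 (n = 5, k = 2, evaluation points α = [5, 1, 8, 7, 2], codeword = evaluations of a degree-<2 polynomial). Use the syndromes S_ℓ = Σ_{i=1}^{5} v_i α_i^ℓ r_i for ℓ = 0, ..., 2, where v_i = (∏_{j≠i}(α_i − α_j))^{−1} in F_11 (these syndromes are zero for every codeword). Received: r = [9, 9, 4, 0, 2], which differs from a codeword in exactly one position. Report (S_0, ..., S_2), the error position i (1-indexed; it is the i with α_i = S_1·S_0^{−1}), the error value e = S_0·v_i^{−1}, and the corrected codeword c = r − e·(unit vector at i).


S = (1, 5, 3), error at position 1, error magnitude e = 6, c = [3, 9, 4, 0, 2].

Step 1: column multipliers v_i = (∏_{j≠i}(α_i − α_j))^{−1} mod 11.
  i = 1 (α = 5): (5−1)(5−8)(5−7)(5−2) = 4·(−3)·(−2)·3 = 72 ≡ 6, so v_1 = 6^{−1} = 2 (mod 11).
  i = 2 (α = 1): (1−5)(1−8)(1−7)(1−2) = (−4)·(−7)·(−6)·(−1) = 168 ≡ 3, so v_2 = 3^{−1} = 4 (mod 11).
  i = 3 (α = 8): (8−5)(8−1)(8−7)(8−2) = 3·7·1·6 = 126 ≡ 5, so v_3 = 5^{−1} = 9 (mod 11).
  i = 4 (α = 7): (7−5)(7−1)(7−8)(7−2) = 2·6·(−1)·5 = −60 ≡ 6, so v_4 = 6^{−1} = 2 (mod 11).
  i = 5 (α = 2): (2−5)(2−1)(2−8)(2−7) = (−3)·1·(−6)·(−5) = −90 ≡ 9, so v_5 = 9^{−1} = 5 (mod 11).
  v = [2, 4, 9, 2, 5].
Step 2: syndromes of r = [9, 9, 4, 0, 2] (all sums mod 11).
  S_0 = Σ v_i r_i = 2·9 + 4·9 + 9·4 + 2·0 + 5·2 = 100 ≡ 1.
  S_1 = Σ v_i α_i r_i = 2·5·9 + 4·1·9 + 9·8·4 + 2·7·0 + 5·2·2 = 434 ≡ 5.
  α_i^2 mod 11 = [3, 1, 9, 5, 4].
  S_2 = Σ v_i α_i^2 r_i = 2·3·9 + 4·1·9 + 9·9·4 + 2·5·0 + 5·4·2 = 454 ≡ 3.
  S = (1, 5, 3) ≠ 0, so r is not a codeword (an error is present).
Step 3: locate the error. For a single error e at position i, S_ℓ = v_i·e·α_i^ℓ, so α_err = S_1/S_0.
  S_0^{−1} = 1^{−1} = 1 (mod 11), so α_err = 5·1 = 5 ≡ 5 = α_1. Error position i = 1.
  Consistency check: S_2/S_1 = 3·9 = 27 ≡ 5 = α_err ✓ (single-error assumption holds).
Step 4: error magnitude e = S_0/v_1 = S_0·∏_{j≠1}(α_1 − α_j) = 1·6 = 6 ≡ 6 (mod 11).
Step 5: correct position 1: c_1 = r_1 − e = 9 − 6 ≡ 3 (mod 11). Hence c = [3, 9, 4, 0, 2].
  Check: interpolating c through the α_i gives m(x) = 5 + 4·x (degree < 2) with m(α_i) = c_i for every i, so c is indeed a codeword.


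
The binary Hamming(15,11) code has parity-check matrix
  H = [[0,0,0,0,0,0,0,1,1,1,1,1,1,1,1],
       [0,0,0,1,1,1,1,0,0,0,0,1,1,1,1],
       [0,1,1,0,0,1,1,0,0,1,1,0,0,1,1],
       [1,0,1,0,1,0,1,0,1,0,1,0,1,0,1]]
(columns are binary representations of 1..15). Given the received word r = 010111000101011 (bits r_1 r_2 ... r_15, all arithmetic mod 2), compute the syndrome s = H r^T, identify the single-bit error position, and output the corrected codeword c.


s = (0, 0, 1, 0)^T, error position = 2, corrected codeword c = 000111000101011

Compute s = H r^T mod 2 one row at a time:
  s_1 = 0 + 0 + 1 + 0 + 1 + 0 + 1 + 1 = 4 ≡ 0 (mod 2).
  s_2 = 1 + 1 + 1 + 0 + 1 + 0 + 1 + 1 = 6 ≡ 0 (mod 2).
  s_3 = 1 + 0 + 1 + 0 + 1 + 0 + 1 + 1 = 5 ≡ 1 (mod 2).
  s_4 = 0 + 0 + 1 + 0 + 0 + 0 + 0 + 1 = 2 ≡ 0 (mod 2).
s = (0, 0, 1, 0)^T — this equals column 2 of H (binary 0010), so error is at position 2.
Correct: flip bit 2 of r = 010111000101011 to get c = 000111000101011.


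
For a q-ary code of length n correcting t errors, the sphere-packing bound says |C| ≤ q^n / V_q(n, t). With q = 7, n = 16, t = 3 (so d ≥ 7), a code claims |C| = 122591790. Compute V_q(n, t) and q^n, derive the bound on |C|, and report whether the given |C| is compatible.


V_q(n, t) = 125377, q^n = 33232930569601, Hamming bound = 265064011, |C| = 122591790 ≤ bound (satisfied).

Step 1: Compute V_q(n, t) = Σ_{j=0}^3 C(n, j) (q−1)^j.
  j = 0: C(16,0)·(6)^0 = 1·1 = 1.
  j = 1: C(16,1)·(6)^1 = 16·6 = 96.
  j = 2: C(16,2)·(6)^2 = 120·36 = 4320.
  j = 3: C(16,3)·(6)^3 = 560·216 = 120960.
  V_q(n, t) = 1 + 96 + 4320 + 120960 = 125377.
Step 2: q^n = 7^16 = 33232930569601.
Step 3: Hamming bound ⌊q^n / V_q(n,t)⌋ = ⌊33232930569601/125377⌋ = 265064011.
Step 4: Compare |C| = 122591790 to 265064011: satisfied.
The claimed |C| lies below the Hamming bound.


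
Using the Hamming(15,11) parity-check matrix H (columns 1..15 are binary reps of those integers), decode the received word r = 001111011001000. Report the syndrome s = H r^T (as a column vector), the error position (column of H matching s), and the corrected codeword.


s = (1, 0, 0, 1)^T, error position = 9, corrected codeword c = 001111010001000

Compute s = H r^T mod 2 one row at a time:
  s_1 = 1 + 1 + 0 + 0 + 1 + 0 + 0 + 0 = 3 ≡ 1 (mod 2).
  s_2 = 1 + 1 + 1 + 0 + 1 + 0 + 0 + 0 = 4 ≡ 0 (mod 2).
  s_3 = 0 + 1 + 1 + 0 + 0 + 0 + 0 + 0 = 2 ≡ 0 (mod 2).
  s_4 = 0 + 1 + 1 + 0 + 1 + 0 + 0 + 0 = 3 ≡ 1 (mod 2).
s = (1, 0, 0, 1)^T — this equals column 9 of H (binary 1001), so error is at position 9.
Correct: flip bit 9 of r = 001111011001000 to get c = 001111010001000.


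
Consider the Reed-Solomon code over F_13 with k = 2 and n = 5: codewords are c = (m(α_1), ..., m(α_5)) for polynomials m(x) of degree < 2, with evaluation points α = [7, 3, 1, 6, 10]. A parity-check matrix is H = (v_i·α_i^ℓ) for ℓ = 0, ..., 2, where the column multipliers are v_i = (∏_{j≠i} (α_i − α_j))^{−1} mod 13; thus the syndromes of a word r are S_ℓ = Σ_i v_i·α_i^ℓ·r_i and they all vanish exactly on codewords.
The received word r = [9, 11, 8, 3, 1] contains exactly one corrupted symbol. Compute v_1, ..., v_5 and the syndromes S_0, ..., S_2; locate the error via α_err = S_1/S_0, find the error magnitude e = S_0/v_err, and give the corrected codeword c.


S = (5, 5, 5), error at position 3, error magnitude e = 9, c = [9, 11, 12, 3, 1].

Step 1: column multipliers v_i = (∏_{j≠i}(α_i − α_j))^{−1} mod 13.
  i = 1 (α = 7): (7−3)(7−1)(7−6)(7−10) = 4·6·1·(−3) = −72 ≡ 6, so v_1 = 6^{−1} = 11 (mod 13).
  i = 2 (α = 3): (3−7)(3−1)(3−6)(3−10) = (−4)·2·(−3)·(−7) = −168 ≡ 1, so v_2 = 1^{−1} = 1 (mod 13).
  i = 3 (α = 1): (1−7)(1−3)(1−6)(1−10) = (−6)·(−2)·(−5)·(−9) = 540 ≡ 7, so v_3 = 7^{−1} = 2 (mod 13).
  i = 4 (α = 6): (6−7)(6−3)(6−1)(6−10) = (−1)·3·5·(−4) = 60 ≡ 8, so v_4 = 8^{−1} = 5 (mod 13).
  i = 5 (α = 10): (10−7)(10−3)(10−1)(10−6) = 3·7·9·4 = 756 ≡ 2, so v_5 = 2^{−1} = 7 (mod 13).
  v = [11, 1, 2, 5, 7].
Step 2: syndromes of r = [9, 11, 8, 3, 1] (all sums mod 13).
  S_0 = Σ v_i r_i = 11·9 + 1·11 + 2·8 + 5·3 + 7·1 = 148 ≡ 5.
  S_1 = Σ v_i α_i r_i = 11·7·9 + 1·3·11 + 2·1·8 + 5·6·3 + 7·10·1 = 902 ≡ 5.
  α_i^2 mod 13 = [10, 9, 1, 10, 9].
  S_2 = Σ v_i α_i^2 r_i = 11·10·9 + 1·9·11 + 2·1·8 + 5·10·3 + 7·9·1 = 1318 ≡ 5.
  S = (5, 5, 5) ≠ 0, so r is not a codeword (an error is present).
Step 3: locate the error. For a single error e at position i, S_ℓ = v_i·e·α_i^ℓ, so α_err = S_1/S_0.
  S_0^{−1} = 5^{−1} = 8 (mod 13), so α_err = 5·8 = 40 ≡ 1 = α_3. Error position i = 3.
  Consistency check: S_2/S_1 = 5·8 = 40 ≡ 1 = α_err ✓ (single-error assumption holds).
Step 4: error magnitude e = S_0/v_3 = S_0·∏_{j≠3}(α_3 − α_j) = 5·7 = 35 ≡ 9 (mod 13).
Step 5: correct position 3: c_3 = r_3 − e = 8 − 9 ≡ 12 (mod 13). Hence c = [9, 11, 12, 3, 1].
  Check: interpolating c through the α_i gives m(x) = 6 + 6·x (degree < 2) with m(α_i) = c_i for every i, so c is indeed a codeword.


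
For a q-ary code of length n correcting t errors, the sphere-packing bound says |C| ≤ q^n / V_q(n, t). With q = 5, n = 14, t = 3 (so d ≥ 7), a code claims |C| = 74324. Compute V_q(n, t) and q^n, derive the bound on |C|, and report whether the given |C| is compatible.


V_q(n, t) = 24809, q^n = 6103515625, Hamming bound = 246020, |C| = 74324 ≤ bound (satisfied).

Step 1: Compute V_q(n, t) = Σ_{j=0}^3 C(n, j) (q−1)^j.
  j = 0: C(14,0)·(4)^0 = 1·1 = 1.
  j = 1: C(14,1)·(4)^1 = 14·4 = 56.
  j = 2: C(14,2)·(4)^2 = 91·16 = 1456.
  j = 3: C(14,3)·(4)^3 = 364·64 = 23296.
  V_q(n, t) = 1 + 56 + 1456 + 23296 = 24809.
Step 2: q^n = 5^14 = 6103515625.
Step 3: Hamming bound ⌊q^n / V_q(n,t)⌋ = ⌊6103515625/24809⌋ = 246020.
Step 4: Compare |C| = 74324 to 246020: satisfied.
The claimed |C| lies below the Hamming bound.


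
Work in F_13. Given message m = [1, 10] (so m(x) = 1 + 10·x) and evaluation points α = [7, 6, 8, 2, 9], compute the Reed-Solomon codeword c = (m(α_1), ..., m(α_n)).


c = [6, 9, 3, 8, 0]

Message polynomial: m(x) = 1 + 10·x (mod 13).
For each evaluation point α_i, compute m(α_i) mod 13:
  α_1 = 7: Horner steps 10 → 6, so m(7) = 6.
  α_2 = 6: Horner steps 10 → 9, so m(6) = 9.
  α_3 = 8: Horner steps 10 → 3, so m(8) = 3.
  α_4 = 2: Horner steps 10 → 8, so m(2) = 8.
  α_5 = 9: Horner steps 10 → 0, so m(9) = 0.
Codeword c = [6, 9, 3, 8, 0] ∈ F_13^5.


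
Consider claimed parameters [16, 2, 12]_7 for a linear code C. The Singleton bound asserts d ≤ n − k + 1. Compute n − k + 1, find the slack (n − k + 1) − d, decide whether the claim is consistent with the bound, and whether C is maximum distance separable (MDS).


Singleton RHS = n − k + 1 = 15, slack = 3, bound satisfied, not MDS.

Singleton bound: d ≤ n − k + 1.
Here n = 16, k = 2, so n − k + 1 = 15.
Given d = 12, check d ≤ 15: YES.
Slack = (n − k + 1) − d = 3.
The code is NOT MDS (slack = 3 > 0).
Description: the claimed parameters are [16, 2, 12]_7; such a code would be non-MDS.


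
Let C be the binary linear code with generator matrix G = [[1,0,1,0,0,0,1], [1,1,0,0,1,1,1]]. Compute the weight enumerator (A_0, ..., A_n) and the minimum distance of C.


Weight distribution: A_0 = 1, A_3 = 1, A_4 = 1, A_5 = 1. Minimum distance d = 3.

Enumerate all 2^2 = 4 messages m ∈ F_2^2.
For each, compute codeword c = mG in F_2^7, then tally its weight.
  m = 00 → c = 0000000, weight = 0.
  m = 10 → c = 1010001, weight = 3.
  m = 01 → c = 1100111, weight = 5.
  m = 11 → c = 0110110, weight = 4.
Tally weights:
  weight 0: 1 codewords.
  weight 3: 1 codewords.
  weight 4: 1 codewords.
  weight 5: 1 codewords.
Minimum distance d = smallest w > 0 with A_w > 0 = 3.
Sanity: Σ A_w = 4 = 2^2 = 4 ✓.


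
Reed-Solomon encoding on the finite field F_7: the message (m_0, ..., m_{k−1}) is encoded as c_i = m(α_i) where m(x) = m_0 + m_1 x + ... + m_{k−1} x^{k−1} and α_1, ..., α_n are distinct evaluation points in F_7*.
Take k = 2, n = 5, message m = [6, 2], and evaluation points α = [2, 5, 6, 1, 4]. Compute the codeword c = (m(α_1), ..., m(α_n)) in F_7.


c = [3, 2, 4, 1, 0]

Message polynomial: m(x) = 6 + 2·x (mod 7).
For each evaluation point α_i, compute m(α_i) mod 7:
  α_1 = 2: Horner steps 2 → 3, so m(2) = 3.
  α_2 = 5: Horner steps 2 → 2, so m(5) = 2.
  α_3 = 6: Horner steps 2 → 4, so m(6) = 4.
  α_4 = 1: Horner steps 2 → 1, so m(1) = 1.
  α_5 = 4: Horner steps 2 → 0, so m(4) = 0.
Codeword c = [3, 2, 4, 1, 0] ∈ F_7^5.


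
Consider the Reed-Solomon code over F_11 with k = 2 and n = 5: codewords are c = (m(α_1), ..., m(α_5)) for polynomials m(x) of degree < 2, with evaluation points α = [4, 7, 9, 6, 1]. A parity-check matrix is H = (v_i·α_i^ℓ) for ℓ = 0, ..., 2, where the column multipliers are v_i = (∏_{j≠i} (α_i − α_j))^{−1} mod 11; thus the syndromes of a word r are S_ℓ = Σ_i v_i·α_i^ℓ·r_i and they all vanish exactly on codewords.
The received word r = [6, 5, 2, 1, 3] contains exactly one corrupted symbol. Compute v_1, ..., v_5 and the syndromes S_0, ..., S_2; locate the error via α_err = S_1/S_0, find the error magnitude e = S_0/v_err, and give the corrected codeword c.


S = (10, 7, 6), error at position 1, error magnitude e = 2, c = [4, 5, 2, 1, 3].

Step 1: column multipliers v_i = (∏_{j≠i}(α_i − α_j))^{−1} mod 11.
  i = 1 (α = 4): (4−7)(4−9)(4−6)(4−1) = (−3)·(−5)·(−2)·3 = −90 ≡ 9, so v_1 = 9^{−1} = 5 (mod 11).
  i = 2 (α = 7): (7−4)(7−9)(7−6)(7−1) = 3·(−2)·1·6 = −36 ≡ 8, so v_2 = 8^{−1} = 7 (mod 11).
  i = 3 (α = 9): (9−4)(9−7)(9−6)(9−1) = 5·2·3·8 = 240 ≡ 9, so v_3 = 9^{−1} = 5 (mod 11).
  i = 4 (α = 6): (6−4)(6−7)(6−9)(6−1) = 2·(−1)·(−3)·5 = 30 ≡ 8, so v_4 = 8^{−1} = 7 (mod 11).
  i = 5 (α = 1): (1−4)(1−7)(1−9)(1−6) = (−3)·(−6)·(−8)·(−5) = 720 ≡ 5, so v_5 = 5^{−1} = 9 (mod 11).
  v = [5, 7, 5, 7, 9].
Step 2: syndromes of r = [6, 5, 2, 1, 3] (all sums mod 11).
  S_0 = Σ v_i r_i = 5·6 + 7·5 + 5·2 + 7·1 + 9·3 = 109 ≡ 10.
  S_1 = Σ v_i α_i r_i = 5·4·6 + 7·7·5 + 5·9·2 + 7·6·1 + 9·1·3 = 524 ≡ 7.
  α_i^2 mod 11 = [5, 5, 4, 3, 1].
  S_2 = Σ v_i α_i^2 r_i = 5·5·6 + 7·5·5 + 5·4·2 + 7·3·1 + 9·1·3 = 413 ≡ 6.
  S = (10, 7, 6) ≠ 0, so r is not a codeword (an error is present).
Step 3: locate the error. For a single error e at position i, S_ℓ = v_i·e·α_i^ℓ, so α_err = S_1/S_0.
  S_0^{−1} = 10^{−1} = 10 (mod 11), so α_err = 7·10 = 70 ≡ 4 = α_1. Error position i = 1.
  Consistency check: S_2/S_1 = 6·8 = 48 ≡ 4 = α_err ✓ (single-error assumption holds).
Step 4: error magnitude e = S_0/v_1 = S_0·∏_{j≠1}(α_1 − α_j) = 10·9 = 90 ≡ 2 (mod 11).
Step 5: correct position 1: c_1 = r_1 − e = 6 − 2 ≡ 4 (mod 11). Hence c = [4, 5, 2, 1, 3].
  Check: interpolating c through the α_i gives m(x) = 10 + 4·x (degree < 2) with m(α_i) = c_i for every i, so c is indeed a codeword.


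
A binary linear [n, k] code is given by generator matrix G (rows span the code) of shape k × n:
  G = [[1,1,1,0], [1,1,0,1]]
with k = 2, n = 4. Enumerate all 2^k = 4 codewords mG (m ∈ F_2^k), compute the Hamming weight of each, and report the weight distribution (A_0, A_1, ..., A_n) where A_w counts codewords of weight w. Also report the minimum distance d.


Weight distribution: A_0 = 1, A_2 = 1, A_3 = 2. Minimum distance d = 2.

Enumerate all 2^2 = 4 messages m ∈ F_2^2.
For each, compute codeword c = mG in F_2^4, then tally its weight.
  m = 00 → c = 0000, weight = 0.
  m = 10 → c = 1110, weight = 3.
  m = 01 → c = 1101, weight = 3.
  m = 11 → c = 0011, weight = 2.
Tally weights:
  weight 0: 1 codewords.
  weight 2: 1 codewords.
  weight 3: 2 codewords.
Minimum distance d = smallest w > 0 with A_w > 0 = 2.
Sanity: Σ A_w = 4 = 2^2 = 4 ✓.


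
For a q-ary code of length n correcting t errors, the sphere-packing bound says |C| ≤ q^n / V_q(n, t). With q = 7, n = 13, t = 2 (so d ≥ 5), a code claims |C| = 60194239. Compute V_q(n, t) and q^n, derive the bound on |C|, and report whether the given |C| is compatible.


V_q(n, t) = 2887, q^n = 96889010407, Hamming bound = 33560446, |C| = 60194239 > bound (violated).

Step 1: Compute V_q(n, t) = Σ_{j=0}^2 C(n, j) (q−1)^j.
  j = 0: C(13,0)·(6)^0 = 1·1 = 1.
  j = 1: C(13,1)·(6)^1 = 13·6 = 78.
  j = 2: C(13,2)·(6)^2 = 78·36 = 2808.
  V_q(n, t) = 1 + 78 + 2808 = 2887.
Step 2: q^n = 7^13 = 96889010407.
Step 3: Hamming bound ⌊q^n / V_q(n,t)⌋ = ⌊96889010407/2887⌋ = 33560446.
Step 4: Compare |C| = 60194239 to 33560446: violated.
The claimed |C| lies above the Hamming bound, so no 7-ary code of length 13 with d ≥ 5 can have 60194239 codewords.


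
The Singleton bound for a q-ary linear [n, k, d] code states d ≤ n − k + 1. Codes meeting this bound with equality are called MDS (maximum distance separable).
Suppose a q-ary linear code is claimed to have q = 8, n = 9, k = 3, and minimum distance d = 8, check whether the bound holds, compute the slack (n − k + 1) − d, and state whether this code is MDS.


Singleton RHS = n − k + 1 = 7, slack = -1, bound violated (no such code; not MDS).

Singleton bound: d ≤ n − k + 1.
Here n = 9, k = 3, so n − k + 1 = 7.
Given d = 8, check d ≤ 7: NO.
Slack = (n − k + 1) − d = -1.
The slack is negative: d = 8 exceeds n − k + 1 = 7 by 1, so the Singleton bound is violated and no linear [9, 3, 8]_8 code can exist. In particular it is not MDS (MDS requires d = n − k + 1 exactly).
Description: the claimed parameters are [9, 3, 8]_8; such a code would be impossible (violates the Singleton bound).


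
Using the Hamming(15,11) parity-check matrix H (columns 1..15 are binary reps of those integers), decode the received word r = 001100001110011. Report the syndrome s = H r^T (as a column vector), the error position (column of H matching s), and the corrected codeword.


s = (1, 1, 1, 0)^T, error position = 14, corrected codeword c = 001100001110001

Compute s = H r^T mod 2 one row at a time:
  s_1 = 0 + 1 + 1 + 1 + 0 + 0 + 1 + 1 = 5 ≡ 1 (mod 2).
  s_2 = 1 + 0 + 0 + 0 + 0 + 0 + 1 + 1 = 3 ≡ 1 (mod 2).
  s_3 = 0 + 1 + 0 + 0 + 1 + 1 + 1 + 1 = 5 ≡ 1 (mod 2).
  s_4 = 0 + 1 + 0 + 0 + 1 + 1 + 0 + 1 = 4 ≡ 0 (mod 2).
s = (1, 1, 1, 0)^T — this equals column 14 of H (binary 1110), so error is at position 14.
Correct: flip bit 14 of r = 001100001110011 to get c = 001100001110001.


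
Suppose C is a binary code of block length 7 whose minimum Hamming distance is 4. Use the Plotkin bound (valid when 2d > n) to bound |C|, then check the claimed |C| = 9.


Plotkin bound M ≤ 8; given |C| = 9 > bound (violated).

Check applicability: 2d = 8, n = 7.
2d − n = 1 > 0, so Plotkin applies.
Compute d/(2d−n) = 4/1 ≈ 4.0000.
⌊d/(2d−n)⌋ = 4.
Plotkin bound: M ≤ 2·4 = 8.
Given |C| = 9, check: VIOLATED.
This |C| is above the Plotkin bound, so no binary code with n = 7, d = 4 and 9 codewords exists.


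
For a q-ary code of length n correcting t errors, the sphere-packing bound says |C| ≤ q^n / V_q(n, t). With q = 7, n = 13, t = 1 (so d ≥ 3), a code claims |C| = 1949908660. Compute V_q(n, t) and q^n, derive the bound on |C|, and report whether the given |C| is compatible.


V_q(n, t) = 79, q^n = 96889010407, Hamming bound = 1226443169, |C| = 1949908660 > bound (violated).

Step 1: Compute V_q(n, t) = Σ_{j=0}^1 C(n, j) (q−1)^j.
  j = 0: C(13,0)·(6)^0 = 1·1 = 1.
  j = 1: C(13,1)·(6)^1 = 13·6 = 78.
  V_q(n, t) = 1 + 78 = 79.
Step 2: q^n = 7^13 = 96889010407.
Step 3: Hamming bound ⌊q^n / V_q(n,t)⌋ = ⌊96889010407/79⌋ = 1226443169.
Step 4: Compare |C| = 1949908660 to 1226443169: violated.
The claimed |C| lies above the Hamming bound, so no 7-ary code of length 13 with d ≥ 3 can have 1949908660 codewords.


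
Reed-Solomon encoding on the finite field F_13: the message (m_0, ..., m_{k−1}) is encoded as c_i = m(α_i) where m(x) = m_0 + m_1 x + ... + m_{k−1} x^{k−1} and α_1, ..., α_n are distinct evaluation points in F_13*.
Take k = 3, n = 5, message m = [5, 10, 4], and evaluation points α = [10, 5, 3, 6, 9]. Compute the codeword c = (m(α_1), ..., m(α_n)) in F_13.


c = [11, 12, 6, 1, 3]

Message polynomial: m(x) = 5 + 10·x + 4·x^2 (mod 13).
For each evaluation point α_i, compute m(α_i) mod 13:
  α_1 = 10: Horner steps 4 → 11 → 11, so m(10) = 11.
  α_2 = 5: Horner steps 4 → 4 → 12, so m(5) = 12.
  α_3 = 3: Horner steps 4 → 9 → 6, so m(3) = 6.
  α_4 = 6: Horner steps 4 → 8 → 1, so m(6) = 1.
  α_5 = 9: Horner steps 4 → 7 → 3, so m(9) = 3.
Codeword c = [11, 12, 6, 1, 3] ∈ F_13^5.


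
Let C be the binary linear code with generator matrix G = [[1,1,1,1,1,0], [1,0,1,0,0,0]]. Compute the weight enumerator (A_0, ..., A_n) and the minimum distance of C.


Weight distribution: A_0 = 1, A_2 = 1, A_3 = 1, A_5 = 1. Minimum distance d = 2.

Enumerate all 2^2 = 4 messages m ∈ F_2^2.
For each, compute codeword c = mG in F_2^6, then tally its weight.
  m = 00 → c = 000000, weight = 0.
  m = 10 → c = 111110, weight = 5.
  m = 01 → c = 101000, weight = 2.
  m = 11 → c = 010110, weight = 3.
Tally weights:
  weight 0: 1 codewords.
  weight 2: 1 codewords.
  weight 3: 1 codewords.
  weight 5: 1 codewords.
Minimum distance d = smallest w > 0 with A_w > 0 = 2.
Sanity: Σ A_w = 4 = 2^2 = 4 ✓.


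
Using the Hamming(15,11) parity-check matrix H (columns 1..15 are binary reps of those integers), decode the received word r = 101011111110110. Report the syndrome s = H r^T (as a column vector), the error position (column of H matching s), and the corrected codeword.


s = (0, 1, 0, 1)^T, error position = 5, corrected codeword c = 101001111110110

Compute s = H r^T mod 2 one row at a time:
  s_1 = 1 + 1 + 1 + 1 + 0 + 1 + 1 + 0 = 6 ≡ 0 (mod 2).
  s_2 = 0 + 1 + 1 + 1 + 0 + 1 + 1 + 0 = 5 ≡ 1 (mod 2).
  s_3 = 0 + 1 + 1 + 1 + 1 + 1 + 1 + 0 = 6 ≡ 0 (mod 2).
  s_4 = 1 + 1 + 1 + 1 + 1 + 1 + 1 + 0 = 7 ≡ 1 (mod 2).
s = (0, 1, 0, 1)^T — this equals column 5 of H (binary 0101), so error is at position 5.
Correct: flip bit 5 of r = 101011111110110 to get c = 101001111110110.


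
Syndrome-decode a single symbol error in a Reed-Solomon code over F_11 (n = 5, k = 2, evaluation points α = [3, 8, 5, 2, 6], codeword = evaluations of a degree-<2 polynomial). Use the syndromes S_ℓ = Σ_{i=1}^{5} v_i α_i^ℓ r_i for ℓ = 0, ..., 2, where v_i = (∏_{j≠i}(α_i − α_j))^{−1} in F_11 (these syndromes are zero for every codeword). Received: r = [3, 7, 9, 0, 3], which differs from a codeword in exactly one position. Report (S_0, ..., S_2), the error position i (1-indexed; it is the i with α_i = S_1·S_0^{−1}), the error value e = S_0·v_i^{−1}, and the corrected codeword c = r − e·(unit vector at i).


S = (10, 5, 8), error at position 5, error magnitude e = 2, c = [3, 7, 9, 0, 1].

Step 1: column multipliers v_i = (∏_{j≠i}(α_i − α_j))^{−1} mod 11.
  i = 1 (α = 3): (3−8)(3−5)(3−2)(3−6) = (−5)·(−2)·1·(−3) = −30 ≡ 3, so v_1 = 3^{−1} = 4 (mod 11).
  i = 2 (α = 8): (8−3)(8−5)(8−2)(8−6) = 5·3·6·2 = 180 ≡ 4, so v_2 = 4^{−1} = 3 (mod 11).
  i = 3 (α = 5): (5−3)(5−8)(5−2)(5−6) = 2·(−3)·3·(−1) = 18 ≡ 7, so v_3 = 7^{−1} = 8 (mod 11).
  i = 4 (α = 2): (2−3)(2−8)(2−5)(2−6) = (−1)·(−6)·(−3)·(−4) = 72 ≡ 6, so v_4 = 6^{−1} = 2 (mod 11).
  i = 5 (α = 6): (6−3)(6−8)(6−5)(6−2) = 3·(−2)·1·4 = −24 ≡ 9, so v_5 = 9^{−1} = 5 (mod 11).
  v = [4, 3, 8, 2, 5].
Step 2: syndromes of r = [3, 7, 9, 0, 3] (all sums mod 11).
  S_0 = Σ v_i r_i = 4·3 + 3·7 + 8·9 + 2·0 + 5·3 = 120 ≡ 10.
  S_1 = Σ v_i α_i r_i = 4·3·3 + 3·8·7 + 8·5·9 + 2·2·0 + 5·6·3 = 654 ≡ 5.
  α_i^2 mod 11 = [9, 9, 3, 4, 3].
  S_2 = Σ v_i α_i^2 r_i = 4·9·3 + 3·9·7 + 8·3·9 + 2·4·0 + 5·3·3 = 558 ≡ 8.
  S = (10, 5, 8) ≠ 0, so r is not a codeword (an error is present).
Step 3: locate the error. For a single error e at position i, S_ℓ = v_i·e·α_i^ℓ, so α_err = S_1/S_0.
  S_0^{−1} = 10^{−1} = 10 (mod 11), so α_err = 5·10 = 50 ≡ 6 = α_5. Error position i = 5.
  Consistency check: S_2/S_1 = 8·9 = 72 ≡ 6 = α_err ✓ (single-error assumption holds).
Step 4: error magnitude e = S_0/v_5 = S_0·∏_{j≠5}(α_5 − α_j) = 10·9 = 90 ≡ 2 (mod 11).
Step 5: correct position 5: c_5 = r_5 − e = 3 − 2 ≡ 1 (mod 11). Hence c = [3, 7, 9, 0, 1].
  Check: interpolating c through the α_i gives m(x) = 5 + 3·x (degree < 2) with m(α_i) = c_i for every i, so c is indeed a codeword.


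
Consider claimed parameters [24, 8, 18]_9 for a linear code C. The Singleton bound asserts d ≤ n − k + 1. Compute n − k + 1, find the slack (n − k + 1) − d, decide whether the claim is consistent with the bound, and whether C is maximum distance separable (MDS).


Singleton RHS = n − k + 1 = 17, slack = -1, bound violated (no such code; not MDS).

Singleton bound: d ≤ n − k + 1.
Here n = 24, k = 8, so n − k + 1 = 17.
Given d = 18, check d ≤ 17: NO.
Slack = (n − k + 1) − d = -1.
The slack is negative: d = 18 exceeds n − k + 1 = 17 by 1, so the Singleton bound is violated and no linear [24, 8, 18]_9 code can exist. In particular it is not MDS (MDS requires d = n − k + 1 exactly).
Description: the claimed parameters are [24, 8, 18]_9; such a code would be impossible (violates the Singleton bound).


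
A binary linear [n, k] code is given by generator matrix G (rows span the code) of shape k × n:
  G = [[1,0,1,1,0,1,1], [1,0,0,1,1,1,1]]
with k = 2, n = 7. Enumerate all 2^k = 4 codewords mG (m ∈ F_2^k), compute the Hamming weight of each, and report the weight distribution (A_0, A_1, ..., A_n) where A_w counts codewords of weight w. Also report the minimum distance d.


Weight distribution: A_0 = 1, A_2 = 1, A_5 = 2. Minimum distance d = 2.

Enumerate all 2^2 = 4 messages m ∈ F_2^2.
For each, compute codeword c = mG in F_2^7, then tally its weight.
  m = 00 → c = 0000000, weight = 0.
  m = 10 → c = 1011011, weight = 5.
  m = 01 → c = 1001111, weight = 5.
  m = 11 → c = 0010100, weight = 2.
Tally weights:
  weight 0: 1 codewords.
  weight 2: 1 codewords.
  weight 5: 2 codewords.
Minimum distance d = smallest w > 0 with A_w > 0 = 2.
Sanity: Σ A_w = 4 = 2^2 = 4 ✓.


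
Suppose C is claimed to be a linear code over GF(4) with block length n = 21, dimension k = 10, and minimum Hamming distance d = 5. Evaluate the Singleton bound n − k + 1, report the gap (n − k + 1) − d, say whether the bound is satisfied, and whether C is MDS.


Singleton RHS = n − k + 1 = 12, slack = 7, bound satisfied, not MDS.

Singleton bound: d ≤ n − k + 1.
Here n = 21, k = 10, so n − k + 1 = 12.
Given d = 5, check d ≤ 12: YES.
Slack = (n − k + 1) − d = 7.
The code is NOT MDS (slack = 7 > 0).
Description: the claimed parameters are [21, 10, 5]_4; such a code would be non-MDS.


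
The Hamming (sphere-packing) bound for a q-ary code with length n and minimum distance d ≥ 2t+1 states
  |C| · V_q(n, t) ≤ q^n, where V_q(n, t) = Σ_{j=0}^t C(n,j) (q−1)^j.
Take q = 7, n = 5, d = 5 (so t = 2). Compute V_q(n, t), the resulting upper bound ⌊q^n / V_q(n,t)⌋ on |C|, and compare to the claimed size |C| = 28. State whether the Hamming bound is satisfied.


V_q(n, t) = 391, q^n = 16807, Hamming bound = 42, |C| = 28 ≤ bound (satisfied).

Step 1: Compute V_q(n, t) = Σ_{j=0}^2 C(n, j) (q−1)^j.
  j = 0: C(5,0)·(6)^0 = 1·1 = 1.
  j = 1: C(5,1)·(6)^1 = 5·6 = 30.
  j = 2: C(5,2)·(6)^2 = 10·36 = 360.
  V_q(n, t) = 1 + 30 + 360 = 391.
Step 2: q^n = 7^5 = 16807.
Step 3: Hamming bound ⌊q^n / V_q(n,t)⌋ = ⌊16807/391⌋ = 42.
Step 4: Compare |C| = 28 to 42: satisfied.
The claimed |C| lies below the Hamming bound.
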